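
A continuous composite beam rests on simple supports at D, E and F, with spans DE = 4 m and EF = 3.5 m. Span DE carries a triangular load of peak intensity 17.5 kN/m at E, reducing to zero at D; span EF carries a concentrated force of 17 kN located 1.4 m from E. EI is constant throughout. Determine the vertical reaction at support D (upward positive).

R_D = 7.845 kN

Take M_E as the redundant. Released structure: two simple spans DE and EF with a hinge at E.
Discontinuity in slope at E on the released structure — sum the simple-span end rotations:
  span DE: triangular load, peak 17.5: w₀L³/(45EI) = 24.89/EI
  span EF: point load 17 at a = 1.4: Pab(L + b)/(6LEI) = 13.33/EI
  relative rotation θ_0 = (24.89 + 13.33)/EI = 38.22/EI
A unit hogging moment at E produces rotation L₁/(3EI) + L₂/(3EI) = 2.5/EI.
Compatibility: M_E·(L₁+L₂)/(3EI) = θ_0, giving M_E = 15.29 kN·m (hogging).
Span DE, ΣM about D with M_E applied at E: R_E^{DE}·4 = 93.33 + 15.29, so R_E^{DE} = 27.16 kN and R_D = 35 − 27.16 = 7.845 kN.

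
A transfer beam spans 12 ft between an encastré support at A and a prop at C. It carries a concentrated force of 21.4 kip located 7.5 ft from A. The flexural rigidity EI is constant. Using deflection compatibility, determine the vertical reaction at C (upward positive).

Release the roller at C. Primary structure: cantilever fixed at A.
Free-end deflection of the primary structure under the applied loading (downward +):
  point load 21.4 at a = 7.5: Pa²(3L − a)/(6EI) = 5718/EI
Tip deflection under a unit load at C: L³/(3EI) = 576/EI.
The prop prevents deflection at C: R_C = δ_0/δ_{CC} = 5718/576 = 9.927 kip.

R_C = 9.927 kip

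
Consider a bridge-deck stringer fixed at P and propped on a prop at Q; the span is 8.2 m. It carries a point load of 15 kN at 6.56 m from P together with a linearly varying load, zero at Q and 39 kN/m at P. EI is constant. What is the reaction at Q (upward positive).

Release the roller at Q. Primary structure: cantilever fixed at P.
Free-end deflection of the primary structure under the applied loading (downward +):
  point load 15 at a = 6.56: Pa²(3L − a)/(6EI) = 1941/EI
  triangular load, peak 39 at the fixed end: w₀L⁴/(30EI) = 5878/EI
  δ_0 = 7818/EI
Tip deflection under a unit load at Q: L³/(3EI) = 183.8/EI.
The prop prevents deflection at Q: R_Q = δ_0/δ_{QQ} = 7818/183.8 = 42.54 kN.

R_Q = 42.54 kN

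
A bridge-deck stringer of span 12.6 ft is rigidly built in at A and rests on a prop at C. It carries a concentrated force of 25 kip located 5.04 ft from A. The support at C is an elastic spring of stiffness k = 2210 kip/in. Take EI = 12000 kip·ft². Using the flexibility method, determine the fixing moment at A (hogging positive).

Remove the prop at C; the released (primary) structure is a cantilever built in at A.
Free-end deflection of the primary structure under the applied loading (downward +):
  point load 25 at a = 5.04: Pa²(3L − a)/(6EI) = 3467/EI
Tip deflection under a unit load at C: L³/(3EI) = 666.8/EI.
With EI = 12000 kip·ft²: δ_0 = 0.28894 ft and δ_{CC} = 0.055566 ft/kip.
Compatibility — the spring shortens by R_C/k under the reaction it provides: δ_0 − R_C·δ_{CC} = R_C/k. With 1/k = 1/(2210×12) ft/kip = 0.000038 ft/kip, R_C = δ_0 / (δ_{CC} + 1/k) = 0.28894 / (0.055566 + 0.000038) = 5.196 kip.
Moment equilibrium about A: M_A = Σ(load moments about A) − R_C·L = 126 − 5.196×12.6 = 60.52 kip·ft.

M_A = 60.52 kip·ft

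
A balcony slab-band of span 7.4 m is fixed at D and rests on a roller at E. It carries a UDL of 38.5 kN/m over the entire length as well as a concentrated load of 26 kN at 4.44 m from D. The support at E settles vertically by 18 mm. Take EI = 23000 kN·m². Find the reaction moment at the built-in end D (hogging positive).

M_D = 318.5 kN·m

Choose R_E as the redundant. The primary structure is the cantilever fixed at D.
Downward deflection at the released point E due to the loads:
  UDL 38.5: wL⁴/(8EI) = 14431/EI
  point load 26 at a = 4.44: Pa²(3L − a)/(6EI) = 1517/EI
  δ_0 = 15948/EI
Flexibility coefficient — unit upward force at E: δ_{EE} = L³/(3EI) = 135.1/EI.
With EI = 23000 kN·m²: δ_0 = 0.6934 m and δ_{EE} = 0.005873 m/kN.
Compatibility — the beam at E must follow the support down by 0.018 m: δ_0 − R_E·δ_{EE} = 0.018, so R_E = (0.6934 − 0.018)/0.005873 = 115 kN.
Moment equilibrium about D: M_D = Σ(load moments about D) − R_E·L = 1170 − 115×7.4 = 318.5 kN·m.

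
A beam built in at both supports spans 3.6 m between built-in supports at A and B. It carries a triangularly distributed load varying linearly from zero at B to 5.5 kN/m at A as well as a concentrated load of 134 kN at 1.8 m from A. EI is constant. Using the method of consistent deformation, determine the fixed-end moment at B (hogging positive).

M_B = 62.68 kN·m

Take the two fixed-end moments M_A, M_B as redundants; the released structure is the simple span AB.
Simple-span end rotations at A and B under the given loads:
  at A: triangular load, peak 5.5: w₀L³/(45EI) = 5.702/EI
  at B: triangular load, peak 5.5: 7w₀L³/(360EI) = 4.99/EI
  at A: point load 134 at a = 1.8: Pab(L + b)/(6LEI) = 108.5/EI
  at B: point load 134 at a = 1.8: Pab(L + a)/(6LEI) = 108.5/EI
  θ_A0 = 114.2/EI,  θ_B0 = 113.5/EI
Flexibility coefficients: a unit moment at one end gives L/(3EI) there and L/(6EI) at the far end, so f₁₁ = f₂₂ = 1.2/EI and f₁₂ = f₂₁ = 0.6/EI.
Compatibility — zero rotation at each built-in end:
  1.2 M_A + 0.6 M_B = 114.2
  0.6 M_A + 1.2 M_B = 113.5
Solving the pair gives M_A = 63.86 kN·m and M_B = 62.68 kN·m (hogging).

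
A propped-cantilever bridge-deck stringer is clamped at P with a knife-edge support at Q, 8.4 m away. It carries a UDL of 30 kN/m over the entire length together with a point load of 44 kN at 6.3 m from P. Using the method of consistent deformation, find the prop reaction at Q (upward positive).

Take the reaction at Q as the redundant and release it; the primary structure is a cantilever fixed at P.
Free-end deflection of the primary structure under the applied loading (downward +):
  UDL 30: wL⁴/(8EI) = 18670/EI
  point load 44 at a = 6.3: Pa²(3L − a)/(6EI) = 5501/EI
  δ_0 = 24171/EI
Flexibility coefficient — unit upward force at Q: δ_{QQ} = L³/(3EI) = 197.6/EI.
The prop prevents deflection at Q: R_Q = δ_0/δ_{QQ} = 24171/197.6 = 122.3 kN.

R_Q = 122.3 kN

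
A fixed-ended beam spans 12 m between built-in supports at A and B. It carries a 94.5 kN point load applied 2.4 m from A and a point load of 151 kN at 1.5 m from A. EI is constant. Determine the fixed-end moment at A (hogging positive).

M_A = 318.6 kN·m

Take the two fixed-end moments M_A, M_B as redundants; the released structure is the simple span AB.
Simple-span end rotations at A and B under the given loads:
  at A: point load 94.5 at a = 2.4: Pab(L + b)/(6LEI) = 653.2/EI
  at B: point load 94.5 at a = 2.4: Pab(L + a)/(6LEI) = 435.5/EI
  at A: point load 151 at a = 1.5: Pab(L + b)/(6LEI) = 743.2/EI
  at B: point load 151 at a = 1.5: Pab(L + a)/(6LEI) = 445.9/EI
  θ_A0 = 1396/EI,  θ_B0 = 881.4/EI
Flexibility coefficients: a unit moment at one end gives L/(3EI) there and L/(6EI) at the far end, so f₁₁ = f₂₂ = 4/EI and f₁₂ = f₂₁ = 2/EI.
Compatibility — zero rotation at each built-in end:
  4 M_A + 2 M_B = 1396
  2 M_A + 4 M_B = 881.4
Solving the pair gives M_A = 318.6 kN·m and M_B = 61.06 kN·m (hogging).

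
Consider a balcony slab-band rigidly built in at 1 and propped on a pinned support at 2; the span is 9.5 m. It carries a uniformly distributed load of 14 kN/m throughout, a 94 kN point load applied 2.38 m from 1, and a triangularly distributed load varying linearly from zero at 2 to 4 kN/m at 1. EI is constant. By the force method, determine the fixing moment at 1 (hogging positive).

Release the roller at 2. Primary structure: cantilever fixed at 1.
Free-end deflection of the primary structure under the applied loading (downward +):
  UDL 14: wL⁴/(8EI) = 14254/EI
  point load 94 at a = 2.38: Pa²(3L − a)/(6EI) = 2318/EI
  triangular load, peak 4 at the fixed end: w₀L⁴/(30EI) = 1086/EI
  δ_0 = 17658/EI
Flexibility coefficient — unit upward force at 2: δ_{22} = L³/(3EI) = 285.8/EI.
The prop prevents deflection at 2: R_2 = δ_0/δ_{22} = 17658/285.8 = 61.79 kN.
Moment equilibrium about 1: M_1 = Σ(load moments about 1) − R_2·L = 915.6 − 61.79×9.5 = 328.7 kN·m.

M_1 = 328.7 kN·m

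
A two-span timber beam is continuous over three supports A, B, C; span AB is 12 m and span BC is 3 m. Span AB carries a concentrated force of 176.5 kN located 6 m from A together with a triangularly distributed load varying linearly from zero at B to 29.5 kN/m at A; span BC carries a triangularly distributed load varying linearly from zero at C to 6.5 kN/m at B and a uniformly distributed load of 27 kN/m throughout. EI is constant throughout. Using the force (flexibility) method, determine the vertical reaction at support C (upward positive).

Insert a hinge at B; M_B is the redundant, and each span becomes simply supported.
Discontinuity in slope at B on the released structure — sum the simple-span end rotations:
  span AB: point load 176.5 at a = 6: Pab(L + a)/(6LEI) = 1588/EI
  span AB: triangular load, peak 29.5: 7w₀L³/(360EI) = 991.2/EI
  span BC: triangular load, peak 6.5: w₀L³/(45EI) = 3.9/EI
  span BC: UDL 27: wL³/(24EI) = 30.38/EI
  relative rotation θ_0 = (2580 + 34.27)/EI = 2614/EI
A unit hogging moment at B produces rotation L₁/(3EI) + L₂/(3EI) = 5/EI.
Compatibility: M_B·(L₁+L₂)/(3EI) = θ_0, giving M_B = 522.8 kN·m (hogging).
Span BC, ΣM about C: R_B^{BC}·3 = 141 + 522.8, so R_B^{BC} = 221.3 kN and R_C = 90.75 − 221.3 = -130.5 kN.

R_C = -130.5 kN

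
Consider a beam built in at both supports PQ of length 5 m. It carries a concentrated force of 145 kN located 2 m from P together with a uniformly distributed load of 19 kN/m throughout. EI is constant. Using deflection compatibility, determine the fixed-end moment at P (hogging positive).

Take the two fixed-end moments M_P, M_Q as redundants; the released structure is the simple span PQ.
End rotations of the released simple span under the applied load (×1/EI):
  at P: point load 145 at a = 2: Pab(L + b)/(6LEI) = 232/EI
  at Q: point load 145 at a = 2: Pab(L + a)/(6LEI) = 203/EI
  at P: UDL 19: wL³/(24EI) = 98.96/EI
  at Q: UDL 19: wL³/(24EI) = 98.96/EI
  θ_P0 = 331/EI,  θ_Q0 = 302/EI
Flexibility coefficients: a unit moment at one end gives L/(3EI) there and L/(6EI) at the far end, so f₁₁ = f₂₂ = 1.667/EI and f₁₂ = f₂₁ = 0.8333/EI.
Compatibility — zero rotation at each built-in end:
  1.667 M_P + 0.8333 M_Q = 331
  0.8333 M_P + 1.667 M_Q = 302
Solving the pair gives M_P = 144 kN·m and M_Q = 109.2 kN·m (hogging).

M_P = 144 kN·m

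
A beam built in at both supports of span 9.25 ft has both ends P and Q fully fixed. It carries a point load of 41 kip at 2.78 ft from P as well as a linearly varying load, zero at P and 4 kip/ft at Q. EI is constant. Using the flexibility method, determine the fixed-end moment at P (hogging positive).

Release both end moments; the primary structure is a simply-supported span PQ with redundants M_P and M_Q.
On the primary (simply-supported) span, the end slopes from the loading are:
  at P: point load 41 at a = 2.78: Pab(L + b)/(6LEI) = 208.9/EI
  at Q: point load 41 at a = 2.78: Pab(L + a)/(6LEI) = 159.8/EI
  at P: triangular load, peak 4: 7w₀L³/(360EI) = 61.56/EI
  at Q: triangular load, peak 4: w₀L³/(45EI) = 70.35/EI
  θ_P0 = 270.4/EI,  θ_Q0 = 230.2/EI
Flexibility coefficients: a unit moment at one end gives L/(3EI) there and L/(6EI) at the far end, so f₁₁ = f₂₂ = 3.083/EI and f₁₂ = f₂₁ = 1.542/EI.
Compatibility — zero rotation at each built-in end:
  3.083 M_P + 1.542 M_Q = 270.4
  1.542 M_P + 3.083 M_Q = 230.2
Solving the pair gives M_P = 67.17 kip·ft and M_Q = 41.07 kip·ft (hogging).

M_P = 67.17 kip·ft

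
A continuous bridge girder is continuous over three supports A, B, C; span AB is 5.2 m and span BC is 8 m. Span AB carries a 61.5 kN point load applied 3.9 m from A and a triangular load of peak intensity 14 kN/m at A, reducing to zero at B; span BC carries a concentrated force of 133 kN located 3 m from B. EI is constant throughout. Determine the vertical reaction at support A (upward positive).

Take M_B as the redundant. Released structure: two simple spans AB and BC with a hinge at B.
End slopes at the hinge B, treating each span as simply supported:
  span AB: point load 61.5 at a = 3.9: Pab(L + a)/(6LEI) = 90.94/EI
  span AB: triangular load, peak 14: 7w₀L³/(360EI) = 38.28/EI
  span BC: point load 133 at a = 3: Pab(L + b)/(6LEI) = 540.3/EI
  relative rotation θ_0 = (129.2 + 540.3)/EI = 669.5/EI
A unit hogging moment at B produces rotation L₁/(3EI) + L₂/(3EI) = 4.4/EI.
Slope continuity at B: θ_0 = M_B·4.4/EI, so M_B = 669.5/4.4 = 152.2 kN·m (hogging).
Span AB, ΣM about A with M_B applied at B: R_B^{AB}·5.2 = 302.9 + 152.2, so R_B^{AB} = 87.52 kN and R_A = 97.9 − 87.52 = 10.38 kN.

R_A = 10.38 kN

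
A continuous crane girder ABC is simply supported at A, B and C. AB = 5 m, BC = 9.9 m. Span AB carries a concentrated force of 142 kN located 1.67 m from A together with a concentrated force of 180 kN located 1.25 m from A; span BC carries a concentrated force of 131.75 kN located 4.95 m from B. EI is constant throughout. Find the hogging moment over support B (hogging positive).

Insert a hinge at B; M_B is the redundant, and each span becomes simply supported.
Discontinuity in slope at B on the released structure — sum the simple-span end rotations:
  span AB: point load 142 at a = 1.67: Pab(L + a)/(6LEI) = 175.6/EI
  span AB: point load 180 at a = 1.25: Pab(L + a)/(6LEI) = 175.8/EI
  span BC: point load 131.75 at a = 4.95: Pab(L + b)/(6LEI) = 807.1/EI
  relative rotation θ_0 = (351.4 + 807.1)/EI = 1158/EI
A unit hogging moment at B produces rotation L₁/(3EI) + L₂/(3EI) = 4.967/EI.
Compatibility: M_B·(L₁+L₂)/(3EI) = θ_0, giving M_B = 233.2 kN·m (hogging).

M_B = 233.2 kN·m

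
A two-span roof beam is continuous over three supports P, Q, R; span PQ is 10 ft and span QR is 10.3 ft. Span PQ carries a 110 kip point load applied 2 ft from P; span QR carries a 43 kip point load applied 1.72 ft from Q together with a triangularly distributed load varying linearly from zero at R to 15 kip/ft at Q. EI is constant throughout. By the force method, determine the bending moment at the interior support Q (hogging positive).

Insert a hinge at Q; M_Q is the redundant, and each span becomes simply supported.
Discontinuity in slope at Q on the released structure — sum the simple-span end rotations:
  span PQ: point load 110 at a = 2: Pab(L + a)/(6LEI) = 352/EI
  span QR: point load 43 at a = 1.72: Pab(L + b)/(6LEI) = 193.9/EI
  span QR: triangular load, peak 15: w₀L³/(45EI) = 364.2/EI
  relative rotation θ_0 = (352 + 558.1)/EI = 910.1/EI
A unit hogging moment at Q produces rotation L₁/(3EI) + L₂/(3EI) = 6.767/EI.
Compatibility: M_Q·(L₁+L₂)/(3EI) = θ_0, giving M_Q = 134.5 kip·ft (hogging).

M_Q = 134.5 kip·ft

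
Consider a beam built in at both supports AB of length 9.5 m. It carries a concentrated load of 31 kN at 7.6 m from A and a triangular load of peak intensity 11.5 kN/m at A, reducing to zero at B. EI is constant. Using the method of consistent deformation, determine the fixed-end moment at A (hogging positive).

Take the two fixed-end moments M_A, M_B as redundants; the released structure is the simple span AB.
End rotations of the released simple span under the applied load (×1/EI):
  at A: point load 31 at a = 7.6: Pab(L + b)/(6LEI) = 89.53/EI
  at B: point load 31 at a = 7.6: Pab(L + a)/(6LEI) = 134.3/EI
  at A: triangular load, peak 11.5: w₀L³/(45EI) = 219.1/EI
  at B: triangular load, peak 11.5: 7w₀L³/(360EI) = 191.7/EI
  θ_A0 = 308.6/EI,  θ_B0 = 326/EI
Flexibility coefficients: a unit moment at one end gives L/(3EI) there and L/(6EI) at the far end, so f₁₁ = f₂₂ = 3.167/EI and f₁₂ = f₂₁ = 1.583/EI.
Compatibility — zero rotation at each built-in end:
  3.167 M_A + 1.583 M_B = 308.6
  1.583 M_A + 3.167 M_B = 326
Solving the pair gives M_A = 61.32 kN·m and M_B = 72.29 kN·m (hogging).

M_A = 61.32 kN·m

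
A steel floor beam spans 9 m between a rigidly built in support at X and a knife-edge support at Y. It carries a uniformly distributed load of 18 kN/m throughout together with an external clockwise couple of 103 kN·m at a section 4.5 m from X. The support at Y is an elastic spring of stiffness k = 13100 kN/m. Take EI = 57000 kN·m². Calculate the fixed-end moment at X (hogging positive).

Remove the prop at Y; the released (primary) structure is a cantilever built in at X.
Free-end deflection of the primary structure under the applied loading (downward +):
  UDL 18: wL⁴/(8EI) = 14762/EI
  clockwise couple 103 at a = 4.5: M₀a(2L − a)/(2EI) = 3129/EI
  δ_0 = 17891/EI
Flexibility coefficient — unit upward force at Y: δ_{YY} = L³/(3EI) = 243/EI.
With EI = 57000 kN·m²: δ_0 = 0.31388 m and δ_{YY} = 0.004263 m/kN.
Compatibility — the spring shortens by R_Y/k under the reaction it provides: δ_0 − R_Y·δ_{YY} = R_Y/k. With 1/k = 0.000076 m/kN, R_Y = δ_0 / (δ_{YY} + 1/k) = 0.31388 / (0.004263 + 0.000076) = 72.33 kN.
Moment equilibrium about X: M_X = Σ(load moments about X) − R_Y·L = 832 − 72.33×9 = 181 kN·m.

M_X = 181 kN·m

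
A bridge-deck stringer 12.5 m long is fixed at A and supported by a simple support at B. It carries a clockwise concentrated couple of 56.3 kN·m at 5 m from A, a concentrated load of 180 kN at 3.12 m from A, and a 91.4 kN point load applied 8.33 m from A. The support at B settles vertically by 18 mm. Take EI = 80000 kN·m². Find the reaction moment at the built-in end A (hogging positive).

M_A = 568.1 kN·m

Choose R_B as the redundant. The primary structure is the cantilever fixed at A.
Downward deflection at the released point B due to the loads:
  clockwise couple 56.3 at a = 5: M₀a(2L − a)/(2EI) = 2815/EI
  point load 180 at a = 3.12: Pa²(3L − a)/(6EI) = 10040/EI
  point load 91.4 at a = 8.33: Pa²(3L − a)/(6EI) = 30833/EI
  δ_0 = 43688/EI
Tip deflection under a unit load at B: L³/(3EI) = 651/EI.
With EI = 80000 kN·m²: δ_0 = 0.54611 m and δ_{BB} = 0.008138 m/kN.
Compatibility — the beam at B must follow the support down by 0.018 m: δ_0 − R_B·δ_{BB} = 0.018, so R_B = (0.54611 − 0.018)/0.008138 = 64.89 kN.
Moment equilibrium about A: M_A = Σ(load moments about A) − R_B·L = 1379 − 64.89×12.5 = 568.1 kN·m.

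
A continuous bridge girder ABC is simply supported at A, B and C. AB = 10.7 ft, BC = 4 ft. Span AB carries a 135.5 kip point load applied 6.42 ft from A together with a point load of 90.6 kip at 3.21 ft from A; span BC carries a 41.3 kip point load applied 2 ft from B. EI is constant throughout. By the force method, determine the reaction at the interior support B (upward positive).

R_B = 234.7 kip

Take M_B as the redundant. Released structure: two simple spans AB and BC with a hinge at B.
End slopes at the hinge B, treating each span as simply supported:
  span AB: point load 135.5 at a = 6.42: Pab(L + a)/(6LEI) = 992.9/EI
  span AB: point load 90.6 at a = 3.21: Pab(L + a)/(6LEI) = 472/EI
  span BC: point load 41.3 at a = 2: Pab(L + b)/(6LEI) = 41.3/EI
  relative rotation θ_0 = (1465 + 41.3)/EI = 1506/EI
A unit hogging moment at B produces rotation L₁/(3EI) + L₂/(3EI) = 4.9/EI.
Compatibility: M_B·(L₁+L₂)/(3EI) = θ_0, giving M_B = 307.4 kip·ft (hogging).
Span AB, ΣM about A with M_B applied at B: R_B^{AB}·10.7 = 1161 + 307.4, so R_B^{AB} = 137.2 kip and R_A = 226.1 − 137.2 = 88.89 kip.
Span BC, ΣM about C: R_B^{BC}·4 = 82.6 + 307.4, so R_B^{BC} = 97.49 kip and R_C = 41.3 − 97.49 = -56.19 kip.
R_B = 137.2 + 97.49 = 234.7 kip.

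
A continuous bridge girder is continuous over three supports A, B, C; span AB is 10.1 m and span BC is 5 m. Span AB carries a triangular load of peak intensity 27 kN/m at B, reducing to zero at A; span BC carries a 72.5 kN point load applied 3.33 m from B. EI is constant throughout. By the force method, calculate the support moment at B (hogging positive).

Take M_B as the redundant. Released structure: two simple spans AB and BC with a hinge at B.
Rotations at B on the released spans (each span's end-slope, ×1/EI):
  span AB: triangular load, peak 27: w₀L³/(45EI) = 618.2/EI
  span BC: point load 72.5 at a = 3.33: Pab(L + b)/(6LEI) = 89.64/EI
  relative rotation θ_0 = (618.2 + 89.64)/EI = 707.8/EI
A unit hogging moment at B produces rotation L₁/(3EI) + L₂/(3EI) = 5.033/EI.
Slope continuity at B: θ_0 = M_B·5.033/EI, so M_B = 707.8/5.033 = 140.6 kN·m (hogging).

M_B = 140.6 kN·m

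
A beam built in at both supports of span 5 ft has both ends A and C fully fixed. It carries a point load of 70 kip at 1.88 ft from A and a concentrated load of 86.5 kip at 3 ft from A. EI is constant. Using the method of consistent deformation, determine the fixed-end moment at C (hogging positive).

M_C = 93.16 kip·ft

Release both end moments; the primary structure is a simply-supported span AC with redundants M_A and M_C.
Simple-span end rotations at A and C under the given loads:
  at A: point load 70 at a = 1.88: Pab(L + b)/(6LEI) = 111.1/EI
  at C: point load 70 at a = 1.88: Pab(L + a)/(6LEI) = 94.16/EI
  at A: point load 86.5 at a = 3: Pab(L + b)/(6LEI) = 121.1/EI
  at C: point load 86.5 at a = 3: Pab(L + a)/(6LEI) = 138.4/EI
  θ_A0 = 232.2/EI,  θ_C0 = 232.6/EI
Flexibility coefficients: a unit moment at one end gives L/(3EI) there and L/(6EI) at the far end, so f₁₁ = f₂₂ = 1.667/EI and f₁₂ = f₂₁ = 0.8333/EI.
Compatibility — zero rotation at each built-in end:
  1.667 M_A + 0.8333 M_C = 232.2
  0.8333 M_A + 1.667 M_C = 232.6
Solving the pair gives M_A = 92.76 kip·ft and M_C = 93.16 kip·ft (hogging).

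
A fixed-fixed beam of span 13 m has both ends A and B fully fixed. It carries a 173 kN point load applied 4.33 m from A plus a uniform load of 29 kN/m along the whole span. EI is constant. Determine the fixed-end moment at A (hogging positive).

M_A = 741.6 kN·m

Take the two fixed-end moments M_A, M_B as redundants; the released structure is the simple span AB.
On the primary (simply-supported) span, the end slopes from the loading are:
  at A: point load 173 at a = 4.33: Pab(L + b)/(6LEI) = 1804/EI
  at B: point load 173 at a = 4.33: Pab(L + a)/(6LEI) = 1443/EI
  at A: UDL 29: wL³/(24EI) = 2655/EI
  at B: UDL 29: wL³/(24EI) = 2655/EI
  θ_A0 = 4459/EI,  θ_B0 = 4098/EI
Flexibility coefficients: a unit moment at one end gives L/(3EI) there and L/(6EI) at the far end, so f₁₁ = f₂₂ = 4.333/EI and f₁₂ = f₂₁ = 2.167/EI.
Compatibility — zero rotation at each built-in end:
  4.333 M_A + 2.167 M_B = 4459
  2.167 M_A + 4.333 M_B = 4098
Solving the pair gives M_A = 741.6 kN·m and M_B = 574.8 kN·m (hogging).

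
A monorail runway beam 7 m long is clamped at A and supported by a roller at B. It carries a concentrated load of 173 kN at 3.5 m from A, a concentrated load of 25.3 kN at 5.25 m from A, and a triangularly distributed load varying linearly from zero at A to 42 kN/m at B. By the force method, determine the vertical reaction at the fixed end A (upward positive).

Take the reaction at B as the redundant and release it; the primary structure is a cantilever fixed at A.
Primary-structure tip deflection at B by superposition:
  point load 173 at a = 3.5: Pa²(3L − a)/(6EI) = 6181/EI
  point load 25.3 at a = 5.25: Pa²(3L − a)/(6EI) = 1830/EI
  triangular load, peak 42 at the free end: 11w₀L⁴/(120EI) = 9244/EI
  δ_0 = 17255/EI
Tip deflection under a unit load at B: L³/(3EI) = 114.3/EI.
The prop prevents deflection at B: R_B = δ_0/δ_{BB} = 17255/114.3 = 150.9 kN.
Vertical equilibrium: R_A = ΣP − R_B = 345.3 − 150.9 = 194.4 kN.

R_A = 194.4 kN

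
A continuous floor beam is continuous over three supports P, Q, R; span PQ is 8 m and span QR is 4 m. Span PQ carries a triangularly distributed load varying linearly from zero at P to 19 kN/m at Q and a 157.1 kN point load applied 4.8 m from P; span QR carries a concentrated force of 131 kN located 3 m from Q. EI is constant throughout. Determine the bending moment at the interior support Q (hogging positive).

Take M_Q as the redundant. Released structure: two simple spans PQ and QR with a hinge at Q.
Rotations at Q on the released spans (each span's end-slope, ×1/EI):
  span PQ: triangular load, peak 19: w₀L³/(45EI) = 216.2/EI
  span PQ: point load 157.1 at a = 4.8: Pab(L + a)/(6LEI) = 643.5/EI
  span QR: point load 131 at a = 3: Pab(L + b)/(6LEI) = 81.88/EI
  relative rotation θ_0 = (859.7 + 81.88)/EI = 941.5/EI
A unit hogging moment at Q produces rotation L₁/(3EI) + L₂/(3EI) = 4/EI.
Compatibility: M_Q·(L₁+L₂)/(3EI) = θ_0, giving M_Q = 235.4 kN·m (hogging).

M_Q = 235.4 kN·m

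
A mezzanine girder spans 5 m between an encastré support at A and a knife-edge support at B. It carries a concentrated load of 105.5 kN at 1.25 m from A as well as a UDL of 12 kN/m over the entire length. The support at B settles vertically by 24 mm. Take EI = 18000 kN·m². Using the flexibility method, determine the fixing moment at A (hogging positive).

M_A = 175.9 kN·m

Take the reaction at B as the redundant and release it; the primary structure is a cantilever fixed at A.
Free-end deflection of the primary structure under the applied loading (downward +):
  point load 105.5 at a = 1.25: Pa²(3L − a)/(6EI) = 377.8/EI
  UDL 12: wL⁴/(8EI) = 937.5/EI
  δ_0 = 1315/EI
Tip deflection under a unit load at B: L³/(3EI) = 41.67/EI.
With EI = 18000 kN·m²: δ_0 = 0.07307 m and δ_{BB} = 0.002315 m/kN.
Compatibility — the beam at B must follow the support down by 0.024 m: δ_0 − R_B·δ_{BB} = 0.024, so R_B = (0.07307 − 0.024)/0.002315 = 21.2 kN.
Moment equilibrium about A: M_A = Σ(load moments about A) − R_B·L = 281.9 − 21.2×5 = 175.9 kN·m.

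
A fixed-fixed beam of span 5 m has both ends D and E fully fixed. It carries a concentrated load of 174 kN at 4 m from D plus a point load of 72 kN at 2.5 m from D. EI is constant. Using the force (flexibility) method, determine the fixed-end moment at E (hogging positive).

M_E = 156.4 kN·m

Take the two fixed-end moments M_D, M_E as redundants; the released structure is the simple span DE.
Simple-span end rotations at D and E under the given loads:
  at D: point load 174 at a = 4: Pab(L + b)/(6LEI) = 139.2/EI
  at E: point load 174 at a = 4: Pab(L + a)/(6LEI) = 208.8/EI
  at D: point load 72 at a = 2.5: Pab(L + b)/(6LEI) = 112.5/EI
  at E: point load 72 at a = 2.5: Pab(L + a)/(6LEI) = 112.5/EI
  θ_D0 = 251.7/EI,  θ_E0 = 321.3/EI
Flexibility coefficients: a unit moment at one end gives L/(3EI) there and L/(6EI) at the far end, so f₁₁ = f₂₂ = 1.667/EI and f₁₂ = f₂₁ = 0.8333/EI.
Compatibility — zero rotation at each built-in end:
  1.667 M_D + 0.8333 M_E = 251.7
  0.8333 M_D + 1.667 M_E = 321.3
Solving the pair gives M_D = 72.84 kN·m and M_E = 156.4 kN·m (hogging).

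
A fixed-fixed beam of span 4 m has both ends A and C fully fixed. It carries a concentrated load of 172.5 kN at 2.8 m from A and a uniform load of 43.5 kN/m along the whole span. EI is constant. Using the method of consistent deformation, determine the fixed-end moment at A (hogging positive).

Take the two fixed-end moments M_A, M_C as redundants; the released structure is the simple span AC.
End rotations of the released simple span under the applied load (×1/EI):
  at A: point load 172.5 at a = 2.8: Pab(L + b)/(6LEI) = 125.6/EI
  at C: point load 172.5 at a = 2.8: Pab(L + a)/(6LEI) = 164.2/EI
  at A: UDL 43.5: wL³/(24EI) = 116/EI
  at C: UDL 43.5: wL³/(24EI) = 116/EI
  θ_A0 = 241.6/EI,  θ_C0 = 280.2/EI
Flexibility coefficients: a unit moment at one end gives L/(3EI) there and L/(6EI) at the far end, so f₁₁ = f₂₂ = 1.333/EI and f₁₂ = f₂₁ = 0.6667/EI.
Compatibility — zero rotation at each built-in end:
  1.333 M_A + 0.6667 M_C = 241.6
  0.6667 M_A + 1.333 M_C = 280.2
Solving the pair gives M_A = 101.5 kN·m and M_C = 159.4 kN·m (hogging).

M_A = 101.5 kN·m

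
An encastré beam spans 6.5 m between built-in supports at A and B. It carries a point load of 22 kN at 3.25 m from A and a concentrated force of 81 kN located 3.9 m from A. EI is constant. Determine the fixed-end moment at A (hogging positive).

M_A = 68.42 kN·m

Release both end moments; the primary structure is a simply-supported span AB with redundants M_A and M_B.
Simple-span end rotations at A and B under the given loads:
  at A: point load 22 at a = 3.25: Pab(L + b)/(6LEI) = 58.09/EI
  at B: point load 22 at a = 3.25: Pab(L + a)/(6LEI) = 58.09/EI
  at A: point load 81 at a = 3.9: Pab(L + b)/(6LEI) = 191.6/EI
  at B: point load 81 at a = 3.9: Pab(L + a)/(6LEI) = 219/EI
  θ_A0 = 249.7/EI,  θ_B0 = 277.1/EI
Flexibility coefficients: a unit moment at one end gives L/(3EI) there and L/(6EI) at the far end, so f₁₁ = f₂₂ = 2.167/EI and f₁₂ = f₂₁ = 1.083/EI.
Compatibility — zero rotation at each built-in end:
  2.167 M_A + 1.083 M_B = 249.7
  1.083 M_A + 2.167 M_B = 277.1
Solving the pair gives M_A = 68.42 kN·m and M_B = 93.69 kN·m (hogging).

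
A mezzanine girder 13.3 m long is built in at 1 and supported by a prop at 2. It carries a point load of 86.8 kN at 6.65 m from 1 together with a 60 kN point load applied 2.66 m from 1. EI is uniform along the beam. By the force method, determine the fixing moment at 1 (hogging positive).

Remove the prop at 2; the released (primary) structure is a cantilever built in at 1.
Deflection at 2 on the released cantilever, summing each load's contribution:
  point load 86.8 at a = 6.65: Pa²(3L − a)/(6EI) = 21272/EI
  point load 60 at a = 2.66: Pa²(3L − a)/(6EI) = 2635/EI
  δ_0 = 23907/EI
Tip deflection under a unit load at 2: L³/(3EI) = 784.2/EI.
The prop prevents deflection at 2: R_2 = δ_0/δ_{22} = 23907/784.2 = 30.48 kN.
Moment equilibrium about 1: M_1 = Σ(load moments about 1) − R_2·L = 736.8 − 30.48×13.3 = 331.4 kN·m.

M_1 = 331.4 kN·m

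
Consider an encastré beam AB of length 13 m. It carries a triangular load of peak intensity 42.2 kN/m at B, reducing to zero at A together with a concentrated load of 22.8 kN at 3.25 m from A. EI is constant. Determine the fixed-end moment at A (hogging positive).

Take the two fixed-end moments M_A, M_B as redundants; the released structure is the simple span AB.
On the primary (simply-supported) span, the end slopes from the loading are:
  at A: triangular load, peak 42.2: 7w₀L³/(360EI) = 1803/EI
  at B: triangular load, peak 42.2: w₀L³/(45EI) = 2060/EI
  at A: point load 22.8 at a = 3.25: Pab(L + b)/(6LEI) = 210.7/EI
  at B: point load 22.8 at a = 3.25: Pab(L + a)/(6LEI) = 150.5/EI
  θ_A0 = 2013/EI,  θ_B0 = 2211/EI
Flexibility coefficients: a unit moment at one end gives L/(3EI) there and L/(6EI) at the far end, so f₁₁ = f₂₂ = 4.333/EI and f₁₂ = f₂₁ = 2.167/EI.
Compatibility — zero rotation at each built-in end:
  4.333 M_A + 2.167 M_B = 2013
  2.167 M_A + 4.333 M_B = 2211
Solving the pair gives M_A = 279.4 kN·m and M_B = 370.5 kN·m (hogging).

M_A = 279.4 kN·m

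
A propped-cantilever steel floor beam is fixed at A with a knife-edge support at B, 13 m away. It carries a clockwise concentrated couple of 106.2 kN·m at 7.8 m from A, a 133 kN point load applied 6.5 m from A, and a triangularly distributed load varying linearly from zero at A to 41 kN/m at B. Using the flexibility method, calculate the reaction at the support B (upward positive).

Take the reaction at B as the redundant and release it; the primary structure is a cantilever fixed at A.
Primary-structure tip deflection at B by superposition:
  clockwise couple 106.2 at a = 7.8: M₀a(2L − a)/(2EI) = 7538/EI
  point load 133 at a = 6.5: Pa²(3L − a)/(6EI) = 30438/EI
  triangular load, peak 41 at the free end: 11w₀L⁴/(120EI) = 107342/EI
  δ_0 = 145317/EI
Flexibility coefficient — unit upward force at B: δ_{BB} = L³/(3EI) = 732.3/EI.
The prop prevents deflection at B: R_B = δ_0/δ_{BB} = 145317/732.3 = 198.4 kN.

R_B = 198.4 kN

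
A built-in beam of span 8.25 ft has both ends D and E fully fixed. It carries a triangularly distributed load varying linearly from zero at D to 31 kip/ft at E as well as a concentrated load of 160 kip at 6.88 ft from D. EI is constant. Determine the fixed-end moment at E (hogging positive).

M_E = 257.9 kip·ft

Release both end moments; the primary structure is a simply-supported span DE with redundants M_D and M_E.
On the primary (simply-supported) span, the end slopes from the loading are:
  at D: triangular load, peak 31: 7w₀L³/(360EI) = 338.5/EI
  at E: triangular load, peak 31: w₀L³/(45EI) = 386.8/EI
  at D: point load 160 at a = 6.88: Pab(L + b)/(6LEI) = 293.1/EI
  at E: point load 160 at a = 6.88: Pab(L + a)/(6LEI) = 461/EI
  θ_D0 = 631.6/EI,  θ_E0 = 847.8/EI
Flexibility coefficients: a unit moment at one end gives L/(3EI) there and L/(6EI) at the far end, so f₁₁ = f₂₂ = 2.75/EI and f₁₂ = f₂₁ = 1.375/EI.
Compatibility — zero rotation at each built-in end:
  2.75 M_D + 1.375 M_E = 631.6
  1.375 M_D + 2.75 M_E = 847.8
Solving the pair gives M_D = 100.7 kip·ft and M_E = 257.9 kip·ft (hogging).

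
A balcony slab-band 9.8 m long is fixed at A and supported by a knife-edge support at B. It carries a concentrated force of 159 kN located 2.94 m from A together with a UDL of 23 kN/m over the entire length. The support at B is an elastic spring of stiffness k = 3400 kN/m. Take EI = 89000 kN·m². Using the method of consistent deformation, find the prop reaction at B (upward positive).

R_B = 95.85 kN

Choose R_B as the redundant. The primary structure is the cantilever fixed at A.
Free-end deflection of the primary structure under the applied loading (downward +):
  point load 159 at a = 2.94: Pa²(3L − a)/(6EI) = 6061/EI
  UDL 23: wL⁴/(8EI) = 26518/EI
  δ_0 = 32579/EI
Flexibility coefficient — unit upward force at B: δ_{BB} = L³/(3EI) = 313.7/EI.
With EI = 89000 kN·m²: δ_0 = 0.36605 m and δ_{BB} = 0.003525 m/kN.
Compatibility — the spring shortens by R_B/k under the reaction it provides: δ_0 − R_B·δ_{BB} = R_B/k. With 1/k = 0.000294 m/kN, R_B = δ_0 / (δ_{BB} + 1/k) = 0.36605 / (0.003525 + 0.000294) = 95.85 kN.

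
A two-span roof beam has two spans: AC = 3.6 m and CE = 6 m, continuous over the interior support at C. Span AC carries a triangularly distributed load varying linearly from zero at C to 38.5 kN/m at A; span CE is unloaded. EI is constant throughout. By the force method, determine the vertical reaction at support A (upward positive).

Release continuity at C by inserting a hinge; the redundant is the internal moment M_C. The primary structure is two simply-supported spans AC and CE.
Discontinuity in slope at C on the released structure — sum the simple-span end rotations:
  span AC: triangular load, peak 38.5: 7w₀L³/(360EI) = 34.93/EI
  relative rotation θ_0 = (34.93 + 0)/EI = 34.93/EI
A unit hogging moment at C produces rotation L₁/(3EI) + L₂/(3EI) = 3.2/EI.
Compatibility: M_C·(L₁+L₂)/(3EI) = θ_0, giving M_C = 10.91 kN·m (hogging).
Span AC, ΣM about A with M_C applied at C: R_C^{AC}·3.6 = 83.16 + 10.91, so R_C^{AC} = 26.13 kN and R_A = 69.3 − 26.13 = 43.17 kN.

R_A = 43.17 kN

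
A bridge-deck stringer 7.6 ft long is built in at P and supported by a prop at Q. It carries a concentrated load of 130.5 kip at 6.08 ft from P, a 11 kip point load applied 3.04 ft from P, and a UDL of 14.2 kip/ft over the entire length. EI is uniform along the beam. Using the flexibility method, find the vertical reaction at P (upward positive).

Release the roller at Q. Primary structure: cantilever fixed at P.
Primary-structure tip deflection at Q by superposition:
  point load 130.5 at a = 6.08: Pa²(3L − a)/(6EI) = 13443/EI
  point load 11 at a = 3.04: Pa²(3L − a)/(6EI) = 334.8/EI
  UDL 14.2: wL⁴/(8EI) = 5922/EI
  δ_0 = 19700/EI
Flexibility coefficient — unit upward force at Q: δ_{QQ} = L³/(3EI) = 146.3/EI.
The prop prevents deflection at Q: R_Q = δ_0/δ_{QQ} = 19700/146.3 = 134.6 kip.
Vertical equilibrium: R_P = ΣP − R_Q = 249.4 − 134.6 = 114.8 kip.

R_P = 114.8 kip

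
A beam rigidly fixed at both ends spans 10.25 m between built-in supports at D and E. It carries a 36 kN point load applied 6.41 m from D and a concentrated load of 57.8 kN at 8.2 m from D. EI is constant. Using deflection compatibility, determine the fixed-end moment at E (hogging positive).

M_E = 129.9 kN·m

Release both end moments; the primary structure is a simply-supported span DE with redundants M_D and M_E.
Simple-span end rotations at D and E under the given loads:
  at D: point load 36 at a = 6.41: Pab(L + b)/(6LEI) = 203/EI
  at E: point load 36 at a = 6.41: Pab(L + a)/(6LEI) = 240/EI
  at D: point load 57.8 at a = 8.2: Pab(L + b)/(6LEI) = 194.3/EI
  at E: point load 57.8 at a = 8.2: Pab(L + a)/(6LEI) = 291.5/EI
  θ_D0 = 397.3/EI,  θ_E0 = 531.5/EI
Flexibility coefficients: a unit moment at one end gives L/(3EI) there and L/(6EI) at the far end, so f₁₁ = f₂₂ = 3.417/EI and f₁₂ = f₂₁ = 1.708/EI.
Compatibility — zero rotation at each built-in end:
  3.417 M_D + 1.708 M_E = 397.3
  1.708 M_D + 3.417 M_E = 531.5
Solving the pair gives M_D = 51.35 kN·m and M_E = 129.9 kN·m (hogging).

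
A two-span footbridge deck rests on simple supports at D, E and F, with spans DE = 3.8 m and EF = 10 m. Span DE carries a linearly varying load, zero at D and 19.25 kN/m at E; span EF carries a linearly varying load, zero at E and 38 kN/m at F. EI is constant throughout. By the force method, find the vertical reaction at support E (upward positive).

Take M_E as the redundant. Released structure: two simple spans DE and EF with a hinge at E.
Discontinuity in slope at E on the released structure — sum the simple-span end rotations:
  span DE: triangular load, peak 19.25: w₀L³/(45EI) = 23.47/EI
  span EF: triangular load, peak 38: 7w₀L³/(360EI) = 738.9/EI
  relative rotation θ_0 = (23.47 + 738.9)/EI = 762.4/EI
A unit hogging moment at E produces rotation L₁/(3EI) + L₂/(3EI) = 4.6/EI.
Slope continuity at E: θ_0 = M_E·4.6/EI, so M_E = 762.4/4.6 = 165.7 kN·m (hogging).
Span DE, ΣM about D with M_E applied at E: R_E^{DE}·3.8 = 92.66 + 165.7, so R_E^{DE} = 68 kN and R_D = 36.58 − 68 = -31.42 kN.
Span EF, ΣM about F: R_E^{EF}·10 = 633.3 + 165.7, so R_E^{EF} = 79.91 kN and R_F = 190 − 79.91 = 110.1 kN.
R_E = 68 + 79.91 = 147.9 kN.

R_E = 147.9 kN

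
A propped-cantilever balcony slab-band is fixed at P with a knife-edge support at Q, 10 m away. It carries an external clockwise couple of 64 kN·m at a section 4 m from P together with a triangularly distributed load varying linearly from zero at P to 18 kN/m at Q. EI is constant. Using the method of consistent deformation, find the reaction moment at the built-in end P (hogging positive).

Remove the prop at Q; the released (primary) structure is a cantilever built in at P.
Free-end deflection of the primary structure under the applied loading (downward +):
  clockwise couple 64 at a = 4: M₀a(2L − a)/(2EI) = 2048/EI
  triangular load, peak 18 at the free end: 11w₀L⁴/(120EI) = 16500/EI
  δ_0 = 18548/EI
Tip deflection under a unit load at Q: L³/(3EI) = 333.3/EI.
Compatibility at Q: δ_0 − R_Q·δ_{QQ} = 0, so R_Q = 18548/333.3 = 55.64 kN.
Moment equilibrium about P: M_P = Σ(load moments about P) − R_Q·L = 664 − 55.64×10 = 107.6 kN·m.

M_P = 107.6 kN·m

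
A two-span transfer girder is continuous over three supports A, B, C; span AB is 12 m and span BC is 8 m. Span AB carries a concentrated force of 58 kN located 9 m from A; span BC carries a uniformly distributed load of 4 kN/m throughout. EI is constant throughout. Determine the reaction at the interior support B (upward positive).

Take M_B as the redundant. Released structure: two simple spans AB and BC with a hinge at B.
End slopes at the hinge B, treating each span as simply supported:
  span AB: point load 58 at a = 9: Pab(L + a)/(6LEI) = 456.8/EI
  span BC: UDL 4: wL³/(24EI) = 85.33/EI
  relative rotation θ_0 = (456.8 + 85.33)/EI = 542.1/EI
A unit hogging moment at B produces rotation L₁/(3EI) + L₂/(3EI) = 6.667/EI.
Slope continuity at B: θ_0 = M_B·6.667/EI, so M_B = 542.1/6.667 = 81.31 kN·m (hogging).
Span AB, ΣM about A with M_B applied at B: R_B^{AB}·12 = 522 + 81.31, so R_B^{AB} = 50.28 kN and R_A = 58 − 50.28 = 7.724 kN.
Span BC, ΣM about C: R_B^{BC}·8 = 128 + 81.31, so R_B^{BC} = 26.16 kN and R_C = 32 − 26.16 = 5.836 kN.
R_B = 50.28 + 26.16 = 76.44 kN.

R_B = 76.44 kN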